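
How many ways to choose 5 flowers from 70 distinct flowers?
C(70,5) = 70!/(5!×65!) = 12103014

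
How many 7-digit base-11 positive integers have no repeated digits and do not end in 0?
Last digit: 10 nonzero choices. First digit: 9 (nonzero, ≠last). Middle 5: P(9,5) = 15120. Total = 1360800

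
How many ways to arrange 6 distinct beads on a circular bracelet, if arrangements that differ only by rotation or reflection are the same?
(6-1)!/2 = 120/2 = 60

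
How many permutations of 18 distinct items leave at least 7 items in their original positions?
Exactly j fixed points: C(18,j)·!(18-j); sum over j ≥ 7 (derangement numbers via !m = (m-1)·(!(m-1) + !(m-2)): !0..!11 = 1, 0, 1, 2, 9, 44, 265, 1854, 14833, 133496, 1334961, 14684570). Σ_{j=7}^{18} C(18,j)·!(18-j) = C(18,7)·!11 + C(18,8)·!10 + C(18,9)·!9 + C(18,10)·!8 + C(18,11)·!7 + C(18,12)·!6 + C(18,13)·!5 + C(18,14)·!4 + C(18,15)·!3 + C(18,16)·!2 + C(18,17)·!1 + C(18,18)·!0 = 31824·14684570 + 43758·1334961 + 48620·133496 + 43758·14833 + 31824·1854 + 18564·265 + 8568·44 + 3060·9 + 816·2 + 153·1 + 18·0 + 1·1 = 532940944526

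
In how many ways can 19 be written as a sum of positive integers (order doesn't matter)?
Pentagonal recurrence p(n) = p(n-1) + p(n-2) - p(n-5) - p(n-7) + p(n-12) + p(n-15) - ... gives p(0..18) = 1, 1, 2, 3, 5, 7, 11, 15, 22, 30, 42, 56, 77, 101, 135, 176, 231, 297, 385. p(19) = p(18) + p(17) - p(14) - p(12) + p(7) + p(4) = 385 + 297 - 135 - 77 + 15 + 5 = 490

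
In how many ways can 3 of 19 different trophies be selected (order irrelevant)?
C(19,3) = 19!/(3!×16!) = 969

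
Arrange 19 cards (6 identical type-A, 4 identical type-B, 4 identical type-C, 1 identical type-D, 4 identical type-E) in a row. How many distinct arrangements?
19! / (6! × 4! × 4! × 1! × 4!) = 12221609400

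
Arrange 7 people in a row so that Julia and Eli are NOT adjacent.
Total - adjacent = 7! - (7-1)!×2 = 5040 - 1440 = 3600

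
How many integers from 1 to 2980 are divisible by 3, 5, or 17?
⌊2980/3⌋+⌊2980/5⌋+⌊2980/17⌋ - ⌊2980/15⌋-⌊2980/51⌋-⌊2980/85⌋ + ⌊2980/255⌋ = 993+596+175 - 198-58-35 + 11 = 1484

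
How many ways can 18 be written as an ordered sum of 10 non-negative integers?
C(18+10-1, 10-1) = C(27, 9) = 4686825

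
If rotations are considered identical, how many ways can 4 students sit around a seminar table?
Circular: fix one position, arrange the rest. (4-1)! = 6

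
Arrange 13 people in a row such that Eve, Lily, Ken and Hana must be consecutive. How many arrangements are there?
Treat the 4 as one block: (13-4+1)! × 4! = 3628800 × 24 = 87091200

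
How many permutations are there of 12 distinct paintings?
12! = 479001600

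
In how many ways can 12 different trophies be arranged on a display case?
12! = 479001600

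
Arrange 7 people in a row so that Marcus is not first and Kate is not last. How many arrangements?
By inclusion-exclusion: 7! - 2×(7-1)! + (7-2)! = 5040 - 1440 + 120 = 3720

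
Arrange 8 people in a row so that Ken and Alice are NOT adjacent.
Total - adjacent = 8! - (8-1)!×2 = 40320 - 10080 = 30240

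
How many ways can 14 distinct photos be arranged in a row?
14! = 87178291200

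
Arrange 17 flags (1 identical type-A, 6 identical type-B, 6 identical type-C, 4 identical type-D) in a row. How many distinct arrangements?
17! / (1! × 6! × 6! × 4!) = 28588560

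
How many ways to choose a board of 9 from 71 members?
C(71,9) = 71!/(9!×62!) = 74473879480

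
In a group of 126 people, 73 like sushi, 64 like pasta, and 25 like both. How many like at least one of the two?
|A∪B| = |A| + |B| - |A∩B| = 73 + 64 - 25 = 112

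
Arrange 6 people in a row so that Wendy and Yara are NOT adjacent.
Total - adjacent = 6! - (6-1)!×2 = 720 - 240 = 480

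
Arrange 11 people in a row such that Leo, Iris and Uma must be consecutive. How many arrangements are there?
Treat the 3 as one block: (11-3+1)! × 3! = 362880 × 6 = 2177280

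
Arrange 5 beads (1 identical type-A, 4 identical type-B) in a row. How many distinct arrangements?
5! / (1! × 4!) = 5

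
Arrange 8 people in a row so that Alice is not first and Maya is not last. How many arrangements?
By inclusion-exclusion: 8! - 2×(8-1)! + (8-2)! = 40320 - 10080 + 720 = 30960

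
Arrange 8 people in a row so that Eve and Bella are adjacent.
Treat as block: (8-1)! × 2! = 5040 × 2 = 10080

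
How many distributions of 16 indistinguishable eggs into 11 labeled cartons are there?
C(16+11-1, 11-1) = C(26, 10) = 5311735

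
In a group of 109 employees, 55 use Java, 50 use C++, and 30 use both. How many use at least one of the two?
|A∪B| = |A| + |B| - |A∩B| = 55 + 50 - 30 = 75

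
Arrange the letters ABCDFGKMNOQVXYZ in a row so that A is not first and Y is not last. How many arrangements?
By inclusion-exclusion: 15! - 2×(15-1)! + (15-2)! = 1307674368000 - 174356582400 + 6227020800 = 1139544806400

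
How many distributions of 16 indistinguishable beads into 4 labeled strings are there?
C(16+4-1, 4-1) = C(19, 3) = 969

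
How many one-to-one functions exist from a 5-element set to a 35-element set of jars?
P(35,5) = 35!/(35-5)! = 38955840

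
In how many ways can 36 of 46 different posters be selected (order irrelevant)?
C(46,36) = 46!/(36!×10!) = 4076350421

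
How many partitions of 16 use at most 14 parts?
By conjugation, equals partitions of 16 into parts ≤ 14. Let r_j(i) = number of partitions of i into parts ≤ j, for i = 0..16. r_1(i) = 1 for all i; r_j(i) = r_{j-1}(i) + r_j(i-j). Rows j = 2..14: ≤2: 1 1 2 2 3 3 4 4 5 5 6 6 7 7 8 8 9; ≤3: 1 1 2 3 4 5 7 8 10 12 14 16 19 21 24 27 30; ≤4: 1 1 2 3 5 6 9 11 15 18 23 27 34 39 47 54 64; ≤5: 1 1 2 3 5 7 10 13 18 23 30 37 47 57 70 84 101; ≤6: 1 1 2 3 5 7 11 14 20 26 35 44 58 71 90 110 136; ≤7: 1 1 2 3 5 7 11 15 21 28 38 49 65 82 105 131 164; ≤8: 1 1 2 3 5 7 11 15 22 29 40 52 70 89 116 146 186; ≤9: 1 1 2 3 5 7 11 15 22 30 41 54 73 94 123 157 201; ≤10: 1 1 2 3 5 7 11 15 22 30 42 55 75 97 128 164 212; ≤11: 1 1 2 3 5 7 11 15 22 30 42 56 76 99 131 169 219; ≤12: 1 1 2 3 5 7 11 15 22 30 42 56 77 100 133 172 224; ≤13: 1 1 2 3 5 7 11 15 22 30 42 56 77 101 134 174 227; ≤14: 1 1 2 3 5 7 11 15 22 30 42 56 77 101 135 175 229. r_14(16) = 229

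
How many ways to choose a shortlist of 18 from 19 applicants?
C(19,18) = 19!/(18!×1!) = 19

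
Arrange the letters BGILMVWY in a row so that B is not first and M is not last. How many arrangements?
By inclusion-exclusion: 8! - 2×(8-1)! + (8-2)! = 40320 - 10080 + 720 = 30960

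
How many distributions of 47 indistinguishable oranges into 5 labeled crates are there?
C(47+5-1, 5-1) = C(51, 4) = 249900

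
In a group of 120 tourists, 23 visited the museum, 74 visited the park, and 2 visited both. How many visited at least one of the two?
|A∪B| = |A| + |B| - |A∩B| = 23 + 74 - 2 = 95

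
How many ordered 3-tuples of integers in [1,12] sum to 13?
Coefficient of x^13 in (x + x² + ... + x^12)^3. By inclusion-exclusion on dice exceeding 12: Σ_j (-1)^j C(3,j)·C(13-1-12j, 2) = C(3,0)·C(12,2) = 1·66 = 66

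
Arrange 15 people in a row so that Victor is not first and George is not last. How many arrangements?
By inclusion-exclusion: 15! - 2×(15-1)! + (15-2)! = 1307674368000 - 174356582400 + 6227020800 = 1139544806400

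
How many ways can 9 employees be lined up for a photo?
9! = 362880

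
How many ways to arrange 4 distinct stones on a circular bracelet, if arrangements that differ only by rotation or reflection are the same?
(4-1)!/2 = 6/2 = 3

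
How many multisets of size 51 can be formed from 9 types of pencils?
C(51+9-1, 9-1) = C(59, 8) = 2217471399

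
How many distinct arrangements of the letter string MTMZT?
5! / (2! × 2! × 1!) = 30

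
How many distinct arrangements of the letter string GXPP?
4! / (1! × 1! × 2!) = 12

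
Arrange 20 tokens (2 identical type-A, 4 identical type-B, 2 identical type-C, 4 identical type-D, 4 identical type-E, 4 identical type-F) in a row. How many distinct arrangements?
20! / (2! × 4! × 2! × 4! × 4! × 4!) = 1833241410000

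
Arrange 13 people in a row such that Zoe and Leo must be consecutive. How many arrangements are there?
Treat the 2 as one block: (13-2+1)! × 2! = 479001600 × 2 = 958003200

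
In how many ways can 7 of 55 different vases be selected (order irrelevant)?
C(55,7) = 55!/(7!×48!) = 202927725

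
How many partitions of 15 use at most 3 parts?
By conjugation, equals partitions of 15 into parts ≤ 3. Let r_j(i) = number of partitions of i into parts ≤ j, for i = 0..15. r_1(i) = 1 for all i; r_j(i) = r_{j-1}(i) + r_j(i-j). Rows j = 2..3: ≤2: 1 1 2 2 3 3 4 4 5 5 6 6 7 7 8 8; ≤3: 1 1 2 3 4 5 7 8 10 12 14 16 19 21 24 27. r_3(15) = 27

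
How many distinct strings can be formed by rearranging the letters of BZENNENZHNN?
11! / (1! × 1! × 5! × 2! × 2!) = 83160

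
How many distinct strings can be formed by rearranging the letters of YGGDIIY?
7! / (2! × 2! × 1! × 2!) = 630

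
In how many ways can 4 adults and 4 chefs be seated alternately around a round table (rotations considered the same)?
Fix one of the adults: (4-1)! ways for the remaining adults, × 4! ways for the chefs = 6 × 24 = 144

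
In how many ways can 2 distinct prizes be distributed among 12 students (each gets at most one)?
P(12,2) = 12!/(12-2)! = 132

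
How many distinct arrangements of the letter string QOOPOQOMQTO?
11! / (1! × 1! × 1! × 3! × 5!) = 55440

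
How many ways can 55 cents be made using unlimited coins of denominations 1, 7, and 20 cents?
Coefficient of x^55 in 1/(1-x^1) · 1/(1-x^7) · 1/(1-x^20). Case on j = number of 20-cent coins (j = 0..2); remainder r = 55 - 20j is made from {1,7} in ⌊r/7⌋+1 ways. r = 55, 35, 15 → 8 + 6 + 3 = 17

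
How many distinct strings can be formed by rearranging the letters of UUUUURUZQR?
10! / (1! × 2! × 6! × 1!) = 2520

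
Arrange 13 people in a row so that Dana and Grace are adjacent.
Treat as block: (13-1)! × 2! = 479001600 × 2 = 958003200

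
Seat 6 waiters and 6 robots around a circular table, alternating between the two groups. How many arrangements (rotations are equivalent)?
Fix one of the waiters: (6-1)! ways for the remaining waiters, × 6! ways for the robots = 120 × 720 = 86400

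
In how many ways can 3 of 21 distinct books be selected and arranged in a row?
P(21,3) = 21!/(21-3)! = 7980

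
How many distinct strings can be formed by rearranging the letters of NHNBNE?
6! / (3! × 1! × 1! × 1!) = 120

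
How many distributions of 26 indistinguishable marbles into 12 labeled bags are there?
C(26+12-1, 12-1) = C(37, 11) = 854992152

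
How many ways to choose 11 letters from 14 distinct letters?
C(14,11) = 14!/(11!×3!) = 364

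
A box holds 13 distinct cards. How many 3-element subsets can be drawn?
C(13,3) = 13!/(3!×10!) = 286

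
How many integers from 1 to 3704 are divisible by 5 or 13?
⌊3704/5⌋ + ⌊3704/13⌋ - ⌊3704/65⌋ = 740 + 284 - 56 = 968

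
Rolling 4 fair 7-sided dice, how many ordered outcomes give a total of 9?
Coefficient of x^9 in (x + x² + ... + x^7)^4. By inclusion-exclusion on dice exceeding 7: Σ_j (-1)^j C(4,j)·C(9-1-7j, 3) = C(4,0)·C(8,3) = 1·56 = 56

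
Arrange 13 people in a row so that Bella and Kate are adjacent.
Treat as block: (13-1)! × 2! = 479001600 × 2 = 958003200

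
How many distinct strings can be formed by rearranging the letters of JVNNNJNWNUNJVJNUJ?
17! / (1! × 5! × 2! × 7! × 2!) = 147026880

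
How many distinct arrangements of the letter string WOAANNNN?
8! / (1! × 4! × 1! × 2!) = 840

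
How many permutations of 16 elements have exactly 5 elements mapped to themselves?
Choose the 5 fixed points C(16,5) = 4368, derange the rest: !11 = Σ_{j=0}^{11} (-1)^j·11!/j! = 39916800 - 39916800 + 19958400 - 6652800 + 1663200 - 332640 + 55440 - 7920 + 990 - 110 + 11 - 1 = 14684570. Product = 4368 × 14684570 = 64142201760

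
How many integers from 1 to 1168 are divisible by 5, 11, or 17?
⌊1168/5⌋+⌊1168/11⌋+⌊1168/17⌋ - ⌊1168/55⌋-⌊1168/85⌋-⌊1168/187⌋ + ⌊1168/935⌋ = 233+106+68 - 21-13-6 + 1 = 368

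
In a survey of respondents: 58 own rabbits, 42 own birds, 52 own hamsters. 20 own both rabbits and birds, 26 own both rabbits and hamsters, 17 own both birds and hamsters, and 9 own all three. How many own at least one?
|A∪B∪C| = 58+42+52-20-26-17+9 = 98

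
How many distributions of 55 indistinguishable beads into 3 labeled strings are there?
C(55+3-1, 3-1) = C(57, 2) = 1596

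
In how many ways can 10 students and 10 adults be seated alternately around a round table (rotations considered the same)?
Fix one of the students: (10-1)! ways for the remaining students, × 10! ways for the adults = 362880 × 3628800 = 1316818944000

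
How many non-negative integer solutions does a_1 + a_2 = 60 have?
C(60+2-1, 2-1) = C(61, 1) = 61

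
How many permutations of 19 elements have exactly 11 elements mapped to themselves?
Choose the 11 fixed points C(19,11) = 75582, derange the rest: !8 = Σ_{j=0}^{8} (-1)^j·8!/j! = 40320 - 40320 + 20160 - 6720 + 1680 - 336 + 56 - 8 + 1 = 14833. Product = 75582 × 14833 = 1121107806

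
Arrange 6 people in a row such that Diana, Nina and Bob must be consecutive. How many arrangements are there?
Treat the 3 as one block: (6-3+1)! × 3! = 24 × 6 = 144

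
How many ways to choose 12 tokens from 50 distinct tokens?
C(50,12) = 50!/(12!×38!) = 121399651100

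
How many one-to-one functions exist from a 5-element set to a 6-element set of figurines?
P(6,5) = 6!/(6-5)! = 720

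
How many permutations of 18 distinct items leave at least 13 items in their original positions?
Exactly j fixed points: C(18,j)·!(18-j); sum over j ≥ 13 (derangement numbers via !m = (m-1)·(!(m-1) + !(m-2)): !0..!5 = 1, 0, 1, 2, 9, 44). Σ_{j=13}^{18} C(18,j)·!(18-j) = C(18,13)·!5 + C(18,14)·!4 + C(18,15)·!3 + C(18,16)·!2 + C(18,17)·!1 + C(18,18)·!0 = 8568·44 + 3060·9 + 816·2 + 153·1 + 18·0 + 1·1 = 406318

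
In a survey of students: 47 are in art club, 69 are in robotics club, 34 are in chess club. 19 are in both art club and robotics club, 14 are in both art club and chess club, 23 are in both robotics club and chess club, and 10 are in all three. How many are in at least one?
|A∪B∪C| = 47+69+34-19-14-23+10 = 104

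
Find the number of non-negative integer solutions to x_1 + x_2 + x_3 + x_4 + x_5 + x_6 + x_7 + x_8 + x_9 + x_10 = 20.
C(20+10-1, 10-1) = C(29, 9) = 10015005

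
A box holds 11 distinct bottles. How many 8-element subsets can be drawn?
C(11,8) = 11!/(8!×3!) = 165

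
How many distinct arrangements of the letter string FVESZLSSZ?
9! / (2! × 1! × 3! × 1! × 1! × 1!) = 30240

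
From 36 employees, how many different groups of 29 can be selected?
C(36,29) = 36!/(29!×7!) = 8347680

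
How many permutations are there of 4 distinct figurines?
4! = 24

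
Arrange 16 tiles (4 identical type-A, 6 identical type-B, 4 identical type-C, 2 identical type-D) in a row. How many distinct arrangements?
16! / (4! × 6! × 4! × 2!) = 25225200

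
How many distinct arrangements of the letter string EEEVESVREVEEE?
13! / (1! × 8! × 1! × 3!) = 25740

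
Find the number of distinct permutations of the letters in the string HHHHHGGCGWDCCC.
14! / (4! × 5! × 1! × 3! × 1!) = 5045040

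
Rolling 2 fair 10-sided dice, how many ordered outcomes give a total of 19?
Coefficient of x^19 in (x + x² + ... + x^10)^2. By inclusion-exclusion on dice exceeding 10: Σ_j (-1)^j C(2,j)·C(19-1-10j, 1) = C(2,0)·C(18,1) - C(2,1)·C(8,1) = 1·18 - 2·8 = 2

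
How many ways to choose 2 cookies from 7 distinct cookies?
C(7,2) = 7!/(2!×5!) = 21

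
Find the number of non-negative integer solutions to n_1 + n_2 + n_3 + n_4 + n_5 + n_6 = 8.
C(8+6-1, 6-1) = C(13, 5) = 1287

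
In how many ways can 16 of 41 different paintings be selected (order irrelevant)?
C(41,16) = 41!/(16!×25!) = 103077446706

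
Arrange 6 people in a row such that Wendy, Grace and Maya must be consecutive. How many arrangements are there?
Treat the 3 as one block: (6-3+1)! × 3! = 24 × 6 = 144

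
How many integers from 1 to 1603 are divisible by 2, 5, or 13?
⌊1603/2⌋+⌊1603/5⌋+⌊1603/13⌋ - ⌊1603/10⌋-⌊1603/26⌋-⌊1603/65⌋ + ⌊1603/130⌋ = 801+320+123 - 160-61-24 + 12 = 1011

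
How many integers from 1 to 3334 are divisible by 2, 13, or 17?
⌊3334/2⌋+⌊3334/13⌋+⌊3334/17⌋ - ⌊3334/26⌋-⌊3334/34⌋-⌊3334/221⌋ + ⌊3334/442⌋ = 1667+256+196 - 128-98-15 + 7 = 1885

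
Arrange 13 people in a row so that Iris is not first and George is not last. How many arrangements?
By inclusion-exclusion: 13! - 2×(13-1)! + (13-2)! = 6227020800 - 958003200 + 39916800 = 5308934400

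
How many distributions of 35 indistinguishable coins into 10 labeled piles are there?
C(35+10-1, 10-1) = C(44, 9) = 708930508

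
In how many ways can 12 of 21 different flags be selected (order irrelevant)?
C(21,12) = 21!/(12!×9!) = 293930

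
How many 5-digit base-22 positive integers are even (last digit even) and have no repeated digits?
Last∈{0,2,4,6,8,10,12,14,16,18,20}. Last=0: 143640. Last nonzero: 10×20×P(20,3) = 1368000. Total = 1511640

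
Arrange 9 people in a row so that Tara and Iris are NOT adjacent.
Total - adjacent = 9! - (9-1)!×2 = 362880 - 80640 = 282240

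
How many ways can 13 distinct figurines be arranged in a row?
13! = 6227020800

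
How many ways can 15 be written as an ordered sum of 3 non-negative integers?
C(15+3-1, 3-1) = C(17, 2) = 136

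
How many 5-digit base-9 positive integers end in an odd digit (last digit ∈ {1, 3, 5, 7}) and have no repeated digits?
Last∈{1,3,5,7}. Last=0: 0. Last nonzero: 4×7×P(7,3) = 5880. Total = 5880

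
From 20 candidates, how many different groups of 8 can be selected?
C(20,8) = 20!/(8!×12!) = 125970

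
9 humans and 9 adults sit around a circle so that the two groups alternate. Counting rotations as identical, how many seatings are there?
Fix one of the humans: (9-1)! ways for the remaining humans, × 9! ways for the adults = 40320 × 362880 = 14631321600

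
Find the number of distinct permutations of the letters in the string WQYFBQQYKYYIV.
13! / (1! × 1! × 1! × 3! × 1! × 1! × 4! × 1!) = 43243200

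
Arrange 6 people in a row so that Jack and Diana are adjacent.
Treat as block: (6-1)! × 2! = 120 × 2 = 240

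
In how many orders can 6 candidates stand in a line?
6! = 720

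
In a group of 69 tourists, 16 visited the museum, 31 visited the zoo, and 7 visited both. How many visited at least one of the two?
|A∪B| = |A| + |B| - |A∩B| = 16 + 31 - 7 = 40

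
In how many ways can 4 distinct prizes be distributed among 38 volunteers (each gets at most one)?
P(38,4) = 38!/(38-4)! = 1771560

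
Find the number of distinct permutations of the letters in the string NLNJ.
4! / (1! × 1! × 2!) = 12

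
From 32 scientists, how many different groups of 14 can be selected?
C(32,14) = 32!/(14!×18!) = 471435600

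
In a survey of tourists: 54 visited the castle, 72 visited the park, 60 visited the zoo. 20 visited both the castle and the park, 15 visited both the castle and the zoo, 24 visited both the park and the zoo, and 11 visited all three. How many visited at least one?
|A∪B∪C| = 54+72+60-20-15-24+11 = 138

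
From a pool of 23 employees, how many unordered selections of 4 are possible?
C(23,4) = 23!/(4!×19!) = 8855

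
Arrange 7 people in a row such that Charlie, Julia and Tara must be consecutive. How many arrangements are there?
Treat the 3 as one block: (7-3+1)! × 3! = 120 × 6 = 720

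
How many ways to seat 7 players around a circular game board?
Circular: fix one position, arrange the rest. (7-1)! = 720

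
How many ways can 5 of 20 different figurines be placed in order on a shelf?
P(20,5) = 20!/(20-5)! = 1860480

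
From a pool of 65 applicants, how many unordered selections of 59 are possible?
C(65,59) = 65!/(59!×6!) = 82598880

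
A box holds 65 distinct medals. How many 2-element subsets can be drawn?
C(65,2) = 65!/(2!×63!) = 2080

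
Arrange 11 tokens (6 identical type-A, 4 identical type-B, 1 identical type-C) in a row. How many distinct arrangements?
11! / (6! × 4! × 1!) = 2310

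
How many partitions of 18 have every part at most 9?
Let r_j(i) = number of partitions of i into parts ≤ j, for i = 0..18. r_1(i) = 1 for all i; r_j(i) = r_{j-1}(i) + r_j(i-j). Rows j = 2..9: ≤2: 1 1 2 2 3 3 4 4 5 5 6 6 7 7 8 8 9 9 10; ≤3: 1 1 2 3 4 5 7 8 10 12 14 16 19 21 24 27 30 33 37; ≤4: 1 1 2 3 5 6 9 11 15 18 23 27 34 39 47 54 64 72 84; ≤5: 1 1 2 3 5 7 10 13 18 23 30 37 47 57 70 84 101 119 141; ≤6: 1 1 2 3 5 7 11 14 20 26 35 44 58 71 90 110 136 163 199; ≤7: 1 1 2 3 5 7 11 15 21 28 38 49 65 82 105 131 164 201 248; ≤8: 1 1 2 3 5 7 11 15 22 29 40 52 70 89 116 146 186 230 288; ≤9: 1 1 2 3 5 7 11 15 22 30 41 54 73 94 123 157 201 252 318. r_9(18) = 318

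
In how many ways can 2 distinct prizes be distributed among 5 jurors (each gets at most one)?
P(5,2) = 5!/(5-2)! = 20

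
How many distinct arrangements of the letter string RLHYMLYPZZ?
10! / (1! × 2! × 2! × 1! × 2! × 1! × 1!) = 453600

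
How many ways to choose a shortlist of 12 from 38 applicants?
C(38,12) = 38!/(12!×26!) = 2707475148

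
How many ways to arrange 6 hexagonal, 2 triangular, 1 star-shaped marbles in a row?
9! / (6! × 2! × 1!) = 252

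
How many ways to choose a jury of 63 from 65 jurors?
C(65,63) = 65!/(63!×2!) = 2080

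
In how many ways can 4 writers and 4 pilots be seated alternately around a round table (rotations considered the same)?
Fix one of the writers: (4-1)! ways for the remaining writers, × 4! ways for the pilots = 6 × 24 = 144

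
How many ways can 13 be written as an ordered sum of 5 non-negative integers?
C(13+5-1, 5-1) = C(17, 4) = 2380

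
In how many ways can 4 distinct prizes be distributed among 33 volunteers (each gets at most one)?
P(33,4) = 33!/(33-4)! = 982080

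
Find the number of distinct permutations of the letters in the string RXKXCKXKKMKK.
12! / (3! × 1! × 1! × 1! × 6!) = 110880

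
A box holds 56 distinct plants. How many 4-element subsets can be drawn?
C(56,4) = 56!/(4!×52!) = 367290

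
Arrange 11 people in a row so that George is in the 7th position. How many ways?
Fix one position: (11-1)! = 3628800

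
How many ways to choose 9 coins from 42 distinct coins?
C(42,9) = 42!/(9!×33!) = 445891810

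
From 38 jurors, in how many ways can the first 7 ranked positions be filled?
P(38,7) = 38!/(38-7)! = 63606090240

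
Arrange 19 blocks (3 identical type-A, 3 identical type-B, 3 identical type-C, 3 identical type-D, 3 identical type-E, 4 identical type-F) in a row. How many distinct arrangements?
19! / (3! × 3! × 3! × 3! × 3! × 4!) = 651819168000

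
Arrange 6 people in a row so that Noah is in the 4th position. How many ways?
Fix one position: (6-1)! = 120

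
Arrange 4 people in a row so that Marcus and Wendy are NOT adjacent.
Total - adjacent = 4! - (4-1)!×2 = 24 - 12 = 12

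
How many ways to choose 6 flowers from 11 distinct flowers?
C(11,6) = 11!/(6!×5!) = 462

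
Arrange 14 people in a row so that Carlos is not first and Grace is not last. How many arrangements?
By inclusion-exclusion: 14! - 2×(14-1)! + (14-2)! = 87178291200 - 12454041600 + 479001600 = 75203251200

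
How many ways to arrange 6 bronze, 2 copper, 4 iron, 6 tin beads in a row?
18! / (6! × 2! × 4! × 6!) = 257297040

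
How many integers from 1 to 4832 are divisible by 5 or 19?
⌊4832/5⌋ + ⌊4832/19⌋ - ⌊4832/95⌋ = 966 + 254 - 50 = 1170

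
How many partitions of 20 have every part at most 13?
Let r_j(i) = number of partitions of i into parts ≤ j, for i = 0..20. r_1(i) = 1 for all i; r_j(i) = r_{j-1}(i) + r_j(i-j). Rows j = 2..13: ≤2: 1 1 2 2 3 3 4 4 5 5 6 6 7 7 8 8 9 9 10 10 11; ≤3: 1 1 2 3 4 5 7 8 10 12 14 16 19 21 24 27 30 33 37 40 44; ≤4: 1 1 2 3 5 6 9 11 15 18 23 27 34 39 47 54 64 72 84 94 108; ≤5: 1 1 2 3 5 7 10 13 18 23 30 37 47 57 70 84 101 119 141 164 192; ≤6: 1 1 2 3 5 7 11 14 20 26 35 44 58 71 90 110 136 163 199 235 282; ≤7: 1 1 2 3 5 7 11 15 21 28 38 49 65 82 105 131 164 201 248 300 364; ≤8: 1 1 2 3 5 7 11 15 22 29 40 52 70 89 116 146 186 230 288 352 434; ≤9: 1 1 2 3 5 7 11 15 22 30 41 54 73 94 123 157 201 252 318 393 488; ≤10: 1 1 2 3 5 7 11 15 22 30 42 55 75 97 128 164 212 267 340 423 530; ≤11: 1 1 2 3 5 7 11 15 22 30 42 56 76 99 131 169 219 278 355 445 560; ≤12: 1 1 2 3 5 7 11 15 22 30 42 56 77 100 133 172 224 285 366 460 582; ≤13: 1 1 2 3 5 7 11 15 22 30 42 56 77 101 134 174 227 290 373 471 597. r_13(20) = 597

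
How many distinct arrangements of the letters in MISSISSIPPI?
11! / (1! × 4! × 4! × 2!) = 34650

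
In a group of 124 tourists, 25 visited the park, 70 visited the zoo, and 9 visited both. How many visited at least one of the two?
|A∪B| = |A| + |B| - |A∩B| = 25 + 70 - 9 = 86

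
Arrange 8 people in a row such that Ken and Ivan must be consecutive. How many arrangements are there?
Treat the 2 as one block: (8-2+1)! × 2! = 5040 × 2 = 10080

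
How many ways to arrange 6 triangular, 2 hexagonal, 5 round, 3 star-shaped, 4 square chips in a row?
20! / (6! × 2! × 5! × 3! × 4!) = 97772875200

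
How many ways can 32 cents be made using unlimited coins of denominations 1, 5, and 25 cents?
Coefficient of x^32 in 1/(1-x^1) · 1/(1-x^5) · 1/(1-x^25). Case on j = number of 25-cent coins (j = 0..1); remainder r = 32 - 25j is made from {1,5} in ⌊r/5⌋+1 ways. r = 32, 7 → 7 + 2 = 9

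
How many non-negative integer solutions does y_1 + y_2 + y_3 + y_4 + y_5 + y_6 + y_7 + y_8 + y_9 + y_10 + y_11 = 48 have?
C(48+11-1, 11-1) = C(58, 10) = 52179482355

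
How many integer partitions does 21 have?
Pentagonal recurrence p(n) = p(n-1) + p(n-2) - p(n-5) - p(n-7) + p(n-12) + p(n-15) - ... gives p(0..20) = 1, 1, 2, 3, 5, 7, 11, 15, 22, 30, 42, 56, 77, 101, 135, 176, 231, 297, 385, 490, 627. p(21) = p(20) + p(19) - p(16) - p(14) + p(9) + p(6) = 627 + 490 - 231 - 135 + 30 + 11 = 792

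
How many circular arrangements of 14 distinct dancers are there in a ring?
Circular: fix one position, arrange the rest. (14-1)! = 6227020800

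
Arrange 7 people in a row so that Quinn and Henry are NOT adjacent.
Total - adjacent = 7! - (7-1)!×2 = 5040 - 1440 = 3600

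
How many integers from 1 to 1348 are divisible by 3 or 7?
⌊1348/3⌋ + ⌊1348/7⌋ - ⌊1348/21⌋ = 449 + 192 - 64 = 577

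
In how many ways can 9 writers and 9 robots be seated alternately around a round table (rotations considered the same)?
Fix one of the writers: (9-1)! ways for the remaining writers, × 9! ways for the robots = 40320 × 362880 = 14631321600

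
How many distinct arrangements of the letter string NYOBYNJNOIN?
11! / (2! × 1! × 4! × 1! × 1! × 2!) = 415800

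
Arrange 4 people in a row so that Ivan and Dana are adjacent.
Treat as block: (4-1)! × 2! = 6 × 2 = 12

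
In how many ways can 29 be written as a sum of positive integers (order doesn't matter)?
Pentagonal recurrence p(n) = p(n-1) + p(n-2) - p(n-5) - p(n-7) + p(n-12) + p(n-15) - ... gives p(0..28) = 1, 1, 2, 3, 5, 7, 11, 15, 22, 30, 42, 56, 77, 101, 135, 176, 231, 297, 385, 490, 627, 792, 1002, 1255, 1575, 1958, 2436, 3010, 3718. p(29) = p(28) + p(27) - p(24) - p(22) + p(17) + p(14) - p(7) - p(3) = 3718 + 3010 - 1575 - 1002 + 297 + 135 - 15 - 3 = 4565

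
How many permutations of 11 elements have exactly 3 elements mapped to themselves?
Choose the 3 fixed points C(11,3) = 165, derange the rest: !8 = Σ_{j=0}^{8} (-1)^j·8!/j! = 40320 - 40320 + 20160 - 6720 + 1680 - 336 + 56 - 8 + 1 = 14833. Product = 165 × 14833 = 2447445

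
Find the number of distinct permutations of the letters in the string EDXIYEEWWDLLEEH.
15! / (1! × 1! × 2! × 2! × 5! × 1! × 2! × 1!) = 1362160800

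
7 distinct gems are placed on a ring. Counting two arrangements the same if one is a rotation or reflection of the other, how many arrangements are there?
(7-1)!/2 = 720/2 = 360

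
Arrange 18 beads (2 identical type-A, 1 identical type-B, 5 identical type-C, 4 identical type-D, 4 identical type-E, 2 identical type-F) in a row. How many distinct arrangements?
18! / (2! × 1! × 5! × 4! × 4! × 2!) = 23156733600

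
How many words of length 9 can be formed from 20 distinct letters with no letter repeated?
P(20,9) = 20!/(20-9)! = 60949324800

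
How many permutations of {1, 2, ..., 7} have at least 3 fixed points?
Exactly j fixed points: C(7,j)·!(7-j); sum over j ≥ 3 (derangement numbers via !m = (m-1)·(!(m-1) + !(m-2)): !0..!4 = 1, 0, 1, 2, 9). Σ_{j=3}^{7} C(7,j)·!(7-j) = C(7,3)·!4 + C(7,4)·!3 + C(7,5)·!2 + C(7,6)·!1 + C(7,7)·!0 = 35·9 + 35·2 + 21·1 + 7·0 + 1·1 = 407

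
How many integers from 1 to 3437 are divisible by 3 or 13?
⌊3437/3⌋ + ⌊3437/13⌋ - ⌊3437/39⌋ = 1145 + 264 - 88 = 1321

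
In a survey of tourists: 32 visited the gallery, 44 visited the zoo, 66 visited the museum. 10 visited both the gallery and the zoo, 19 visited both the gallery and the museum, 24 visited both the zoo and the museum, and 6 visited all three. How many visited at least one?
|A∪B∪C| = 32+44+66-10-19-24+6 = 95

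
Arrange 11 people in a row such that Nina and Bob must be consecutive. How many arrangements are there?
Treat the 2 as one block: (11-2+1)! × 2! = 3628800 × 2 = 7257600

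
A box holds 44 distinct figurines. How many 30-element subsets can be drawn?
C(44,30) = 44!/(30!×14!) = 114955808528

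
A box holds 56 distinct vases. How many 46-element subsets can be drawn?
C(56,46) = 56!/(46!×10!) = 35607051480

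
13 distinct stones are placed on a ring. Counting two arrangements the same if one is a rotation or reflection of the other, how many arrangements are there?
(13-1)!/2 = 479001600/2 = 239500800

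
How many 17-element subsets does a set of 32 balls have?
C(32,17) = 32!/(17!×15!) = 565722720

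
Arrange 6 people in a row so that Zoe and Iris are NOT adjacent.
Total - adjacent = 6! - (6-1)!×2 = 720 - 240 = 480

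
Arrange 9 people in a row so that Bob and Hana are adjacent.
Treat as block: (9-1)! × 2! = 40320 × 2 = 80640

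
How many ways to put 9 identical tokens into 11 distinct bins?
C(9+11-1, 11-1) = C(19, 10) = 92378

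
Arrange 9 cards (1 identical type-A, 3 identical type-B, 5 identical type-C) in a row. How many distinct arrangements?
9! / (1! × 3! × 5!) = 504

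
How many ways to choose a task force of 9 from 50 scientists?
C(50,9) = 50!/(9!×41!) = 2505433700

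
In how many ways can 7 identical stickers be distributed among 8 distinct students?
C(7+8-1, 8-1) = C(14, 7) = 3432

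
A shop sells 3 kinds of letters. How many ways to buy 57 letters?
C(57+3-1, 3-1) = C(59, 2) = 1711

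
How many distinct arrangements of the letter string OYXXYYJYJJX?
11! / (3! × 3! × 1! × 4!) = 46200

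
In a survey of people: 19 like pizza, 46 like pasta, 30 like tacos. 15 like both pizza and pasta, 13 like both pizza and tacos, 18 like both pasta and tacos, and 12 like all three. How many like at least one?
|A∪B∪C| = 19+46+30-15-13-18+12 = 61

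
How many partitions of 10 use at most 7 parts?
By conjugation, equals partitions of 10 into parts ≤ 7. Let r_j(i) = number of partitions of i into parts ≤ j, for i = 0..10. r_1(i) = 1 for all i; r_j(i) = r_{j-1}(i) + r_j(i-j). Rows j = 2..7: ≤2: 1 1 2 2 3 3 4 4 5 5 6; ≤3: 1 1 2 3 4 5 7 8 10 12 14; ≤4: 1 1 2 3 5 6 9 11 15 18 23; ≤5: 1 1 2 3 5 7 10 13 18 23 30; ≤6: 1 1 2 3 5 7 11 14 20 26 35; ≤7: 1 1 2 3 5 7 11 15 21 28 38. r_7(10) = 38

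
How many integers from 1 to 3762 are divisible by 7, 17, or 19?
⌊3762/7⌋+⌊3762/17⌋+⌊3762/19⌋ - ⌊3762/119⌋-⌊3762/133⌋-⌊3762/323⌋ + ⌊3762/2261⌋ = 537+221+198 - 31-28-11 + 1 = 887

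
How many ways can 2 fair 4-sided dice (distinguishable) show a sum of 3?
Coefficient of x^3 in (x + x² + ... + x^4)^2. By inclusion-exclusion on dice exceeding 4: Σ_j (-1)^j C(2,j)·C(3-1-4j, 1) = C(2,0)·C(2,1) = 1·2 = 2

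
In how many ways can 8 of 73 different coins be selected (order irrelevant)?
C(73,8) = 73!/(8!×65!) = 13442126049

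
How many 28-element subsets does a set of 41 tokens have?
C(41,28) = 41!/(28!×13!) = 17620076360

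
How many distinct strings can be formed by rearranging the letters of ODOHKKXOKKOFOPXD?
16! / (4! × 1! × 5! × 1! × 2! × 2! × 1!) = 1816214400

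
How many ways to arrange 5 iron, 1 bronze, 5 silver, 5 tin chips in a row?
16! / (5! × 1! × 5! × 5!) = 12108096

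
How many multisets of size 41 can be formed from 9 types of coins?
C(41+9-1, 9-1) = C(49, 8) = 450978066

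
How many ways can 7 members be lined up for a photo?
7! = 5040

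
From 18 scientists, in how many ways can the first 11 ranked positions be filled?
P(18,11) = 18!/(18-11)! = 1270312243200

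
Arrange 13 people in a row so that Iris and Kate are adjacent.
Treat as block: (13-1)! × 2! = 479001600 × 2 = 958003200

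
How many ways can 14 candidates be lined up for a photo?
14! = 87178291200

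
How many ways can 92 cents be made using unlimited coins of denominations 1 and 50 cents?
Coefficient of x^92 in 1/(1-x^1) · 1/(1-x^50). Use j coins of 50 for j = 0..⌊92/50⌋ = 1, the rest in 1s: 1 + 1 = 2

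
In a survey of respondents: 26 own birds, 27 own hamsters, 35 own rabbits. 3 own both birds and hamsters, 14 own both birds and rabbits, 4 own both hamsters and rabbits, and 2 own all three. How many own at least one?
|A∪B∪C| = 26+27+35-3-14-4+2 = 69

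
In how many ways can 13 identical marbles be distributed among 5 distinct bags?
C(13+5-1, 5-1) = C(17, 4) = 2380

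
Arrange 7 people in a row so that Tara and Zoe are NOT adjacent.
Total - adjacent = 7! - (7-1)!×2 = 5040 - 1440 = 3600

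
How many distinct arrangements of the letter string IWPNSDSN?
8! / (1! × 1! × 1! × 2! × 2! × 1!) = 10080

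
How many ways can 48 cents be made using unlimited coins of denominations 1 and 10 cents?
Coefficient of x^48 in 1/(1-x^1) · 1/(1-x^10). Use j coins of 10 for j = 0..⌊48/10⌋ = 4, the rest in 1s: 4 + 1 = 5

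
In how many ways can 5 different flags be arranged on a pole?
5! = 120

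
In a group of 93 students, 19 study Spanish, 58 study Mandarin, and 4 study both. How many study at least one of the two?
|A∪B| = |A| + |B| - |A∩B| = 19 + 58 - 4 = 73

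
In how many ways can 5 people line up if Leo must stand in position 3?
Fix one position: (5-1)! = 24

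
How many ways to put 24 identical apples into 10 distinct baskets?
C(24+10-1, 10-1) = C(33, 9) = 38567100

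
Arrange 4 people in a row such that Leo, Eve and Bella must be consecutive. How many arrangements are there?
Treat the 3 as one block: (4-3+1)! × 3! = 2 × 6 = 12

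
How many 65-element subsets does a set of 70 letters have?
C(70,65) = 70!/(65!×5!) = 12103014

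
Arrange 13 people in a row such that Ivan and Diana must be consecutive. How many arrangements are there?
Treat the 2 as one block: (13-2+1)! × 2! = 479001600 × 2 = 958003200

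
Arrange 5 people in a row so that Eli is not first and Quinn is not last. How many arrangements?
By inclusion-exclusion: 5! - 2×(5-1)! + (5-2)! = 120 - 48 + 6 = 78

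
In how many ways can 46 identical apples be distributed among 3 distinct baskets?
C(46+3-1, 3-1) = C(48, 2) = 1128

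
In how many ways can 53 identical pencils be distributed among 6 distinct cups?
C(53+6-1, 6-1) = C(58, 5) = 4582116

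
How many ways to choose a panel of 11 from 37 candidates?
C(37,11) = 37!/(11!×26!) = 854992152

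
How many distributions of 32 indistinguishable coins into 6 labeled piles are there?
C(32+6-1, 6-1) = C(37, 5) = 435897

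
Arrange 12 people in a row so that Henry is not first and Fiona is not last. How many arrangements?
By inclusion-exclusion: 12! - 2×(12-1)! + (12-2)! = 479001600 - 79833600 + 3628800 = 402796800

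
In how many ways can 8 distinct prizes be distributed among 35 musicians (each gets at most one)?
P(35,8) = 35!/(35-8)! = 948964262400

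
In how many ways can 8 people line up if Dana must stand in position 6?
Fix one position: (8-1)! = 5040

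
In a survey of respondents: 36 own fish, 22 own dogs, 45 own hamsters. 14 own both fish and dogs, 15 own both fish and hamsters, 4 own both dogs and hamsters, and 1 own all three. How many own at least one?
|A∪B∪C| = 36+22+45-14-15-4+1 = 71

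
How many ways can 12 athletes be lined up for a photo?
12! = 479001600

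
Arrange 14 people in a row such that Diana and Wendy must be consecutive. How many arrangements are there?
Treat the 2 as one block: (14-2+1)! × 2! = 6227020800 × 2 = 12454041600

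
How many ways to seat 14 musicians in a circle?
Circular: fix one position, arrange the rest. (14-1)! = 6227020800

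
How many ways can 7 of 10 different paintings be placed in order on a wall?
P(10,7) = 10!/(10-7)! = 604800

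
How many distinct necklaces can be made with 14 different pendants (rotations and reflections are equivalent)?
(14-1)!/2 = 6227020800/2 = 3113510400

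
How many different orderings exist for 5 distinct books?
5! = 120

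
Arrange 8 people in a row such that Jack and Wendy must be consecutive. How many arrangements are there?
Treat the 2 as one block: (8-2+1)! × 2! = 5040 × 2 = 10080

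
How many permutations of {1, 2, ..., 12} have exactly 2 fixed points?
Choose the 2 fixed points C(12,2) = 66, derange the rest: !10 = Σ_{j=0}^{10} (-1)^j·10!/j! = 3628800 - 3628800 + 1814400 - 604800 + 151200 - 30240 + 5040 - 720 + 90 - 10 + 1 = 1334961. Product = 66 × 1334961 = 88107426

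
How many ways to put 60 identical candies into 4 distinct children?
C(60+4-1, 4-1) = C(63, 3) = 39711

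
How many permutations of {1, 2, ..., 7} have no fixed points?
!7 = Σ_{j=0}^{7} (-1)^j·7!/j! = 5040 - 5040 + 2520 - 840 + 210 - 42 + 7 - 1 = 1854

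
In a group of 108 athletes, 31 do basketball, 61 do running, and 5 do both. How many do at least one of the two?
|A∪B| = |A| + |B| - |A∩B| = 31 + 61 - 5 = 87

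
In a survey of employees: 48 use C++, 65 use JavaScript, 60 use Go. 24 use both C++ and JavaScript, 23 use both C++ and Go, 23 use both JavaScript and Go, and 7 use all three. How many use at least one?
|A∪B∪C| = 48+65+60-24-23-23+7 = 110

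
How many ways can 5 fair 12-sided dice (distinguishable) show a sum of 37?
Coefficient of x^37 in (x + x² + ... + x^12)^5. By inclusion-exclusion on dice exceeding 12: Σ_j (-1)^j C(5,j)·C(37-1-12j, 4) = C(5,0)·C(36,4) - C(5,1)·C(24,4) + C(5,2)·C(12,4) = 1·58905 - 5·10626 + 10·495 = 10725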